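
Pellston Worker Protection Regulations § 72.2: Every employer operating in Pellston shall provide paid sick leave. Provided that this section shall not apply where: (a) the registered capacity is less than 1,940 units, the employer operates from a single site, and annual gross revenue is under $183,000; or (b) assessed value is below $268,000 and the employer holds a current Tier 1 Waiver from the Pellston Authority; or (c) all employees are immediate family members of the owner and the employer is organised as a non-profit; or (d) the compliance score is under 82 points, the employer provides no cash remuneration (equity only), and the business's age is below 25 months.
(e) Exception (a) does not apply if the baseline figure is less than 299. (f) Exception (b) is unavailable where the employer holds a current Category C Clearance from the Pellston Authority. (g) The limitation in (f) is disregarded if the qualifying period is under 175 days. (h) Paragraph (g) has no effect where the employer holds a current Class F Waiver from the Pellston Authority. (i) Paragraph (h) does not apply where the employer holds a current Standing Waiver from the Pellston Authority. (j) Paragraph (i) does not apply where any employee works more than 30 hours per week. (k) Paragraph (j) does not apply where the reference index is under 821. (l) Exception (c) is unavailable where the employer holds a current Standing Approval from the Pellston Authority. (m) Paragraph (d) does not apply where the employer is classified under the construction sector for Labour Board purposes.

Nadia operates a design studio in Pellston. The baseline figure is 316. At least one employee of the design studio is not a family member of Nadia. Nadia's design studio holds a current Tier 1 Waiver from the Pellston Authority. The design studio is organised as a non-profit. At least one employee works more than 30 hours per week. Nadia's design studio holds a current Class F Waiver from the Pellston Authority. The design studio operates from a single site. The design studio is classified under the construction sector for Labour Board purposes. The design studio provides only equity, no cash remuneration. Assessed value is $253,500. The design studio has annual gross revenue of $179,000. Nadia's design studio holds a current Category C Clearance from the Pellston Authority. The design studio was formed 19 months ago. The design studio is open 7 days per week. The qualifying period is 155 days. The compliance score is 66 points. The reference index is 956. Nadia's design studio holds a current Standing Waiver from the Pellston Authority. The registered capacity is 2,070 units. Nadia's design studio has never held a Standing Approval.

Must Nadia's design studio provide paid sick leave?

Exception (a) requires that the registered capacity is less than 1,940 units; but the registered capacity is 2,070 units, not less than 1,940 units, so (a) is unavailable.
All of (b)'s requirements are met (assessed value is $253,500, below the $268,000 limit; a current Tier 1 Waiver is held). Turning to paragraphs (f)–(k): (f) is triggered — a current Category C Clearance is held. (g) operates (the qualifying period is 155 days, under the 175 days limit), but is itself disapplied by (h): (h) operates against (g): a current Class F Waiver is held. (i) would limit (h) — a current Standing Waiver is held — but (j) sets (i) aside: (j) applies — at least one employee exceeds 30 hours/week. (k), which would lift (j), does not operate here — the reference index is 956, not under 821. (b) is therefore removed.
Exception (c) fails — at least one employee is not a family member.
Exception (d) is satisfied on its face — the compliance score is 66 points, under the 82 points limit; remuneration is equity-only; the business's age is 19 months, below the 25 months limit. But: (m) operates — the design studio is classified under the construction sector. So (d) is unavailable.
None of the exceptions is available; § 72.2 applies in full.

Yes — Nadia's design studio must provide paid sick leave.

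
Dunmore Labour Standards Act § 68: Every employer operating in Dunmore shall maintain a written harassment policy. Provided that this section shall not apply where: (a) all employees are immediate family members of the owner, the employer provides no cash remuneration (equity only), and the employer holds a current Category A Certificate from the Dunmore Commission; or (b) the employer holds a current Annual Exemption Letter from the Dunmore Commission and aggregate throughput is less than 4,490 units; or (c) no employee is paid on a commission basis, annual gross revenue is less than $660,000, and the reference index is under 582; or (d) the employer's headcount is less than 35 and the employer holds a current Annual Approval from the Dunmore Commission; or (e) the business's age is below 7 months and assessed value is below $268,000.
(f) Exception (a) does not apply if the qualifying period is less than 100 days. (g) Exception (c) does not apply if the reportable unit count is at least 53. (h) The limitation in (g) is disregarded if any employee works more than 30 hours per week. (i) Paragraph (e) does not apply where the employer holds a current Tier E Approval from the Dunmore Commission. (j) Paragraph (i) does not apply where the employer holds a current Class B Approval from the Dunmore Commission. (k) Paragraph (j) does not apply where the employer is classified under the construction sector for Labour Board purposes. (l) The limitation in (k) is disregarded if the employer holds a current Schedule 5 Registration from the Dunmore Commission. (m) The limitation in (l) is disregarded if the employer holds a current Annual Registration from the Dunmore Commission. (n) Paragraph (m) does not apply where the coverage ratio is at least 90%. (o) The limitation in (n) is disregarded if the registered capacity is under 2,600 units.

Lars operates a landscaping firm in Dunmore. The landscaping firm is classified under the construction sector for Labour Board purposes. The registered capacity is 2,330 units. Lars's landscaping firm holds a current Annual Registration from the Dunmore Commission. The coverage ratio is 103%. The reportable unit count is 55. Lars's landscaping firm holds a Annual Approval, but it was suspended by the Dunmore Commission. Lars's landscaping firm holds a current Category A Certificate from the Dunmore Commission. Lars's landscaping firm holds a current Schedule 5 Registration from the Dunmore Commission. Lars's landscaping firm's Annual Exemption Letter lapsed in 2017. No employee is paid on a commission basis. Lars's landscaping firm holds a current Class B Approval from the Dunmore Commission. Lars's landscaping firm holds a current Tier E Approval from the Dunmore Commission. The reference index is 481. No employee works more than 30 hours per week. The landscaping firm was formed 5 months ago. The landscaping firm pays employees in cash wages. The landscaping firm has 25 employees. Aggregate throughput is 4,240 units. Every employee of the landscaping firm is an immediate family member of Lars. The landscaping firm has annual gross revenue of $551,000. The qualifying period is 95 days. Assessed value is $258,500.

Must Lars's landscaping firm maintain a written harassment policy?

Exception (a) requires that the employer provides no cash remuneration (equity only); but employees are paid cash wages, so (a) is unavailable.
Exception (b) requires that the employer holds a current Annual Exemption Letter from the Dunmore Commission; but the Annual Exemption Letter is not current, so (b) is unavailable.
Exception (c): no employee is paid on commission; annual gross revenue is $551,000, less than the $660,000 limit; the reference index is 481, under the 582 limit — every condition holds. But: (g) applies — the reportable unit count is 55, meeting the 53 threshold. (h), which would lift (g), is not triggered — no employee exceeds 30 hours/week. (c) is therefore removed.
Exception (d) fails — no current Annual Approval is held.
Exception (e) is satisfied on its face — the business's age is 5 months, below the 7 months limit; assessed value is $258,500, below the $268,000 limit. Turning to paragraphs (i)–(o): (i) operates against (e): a current Tier E Approval is held. (j) is triggered (a current Class B Approval is held), but is displaced by (k): (k) operates — the landscaping firm is classified under the construction sector. (l) applies (a current Schedule 5 Registration is held), but is displaced by (m): (m) is triggered — a current Annual Registration is held. (n) would limit (m) — the coverage ratio is 103%, meeting the 90% threshold — but (o) sets (n) aside: (o) operates against (n): the registered capacity is 2,330 units, under the 2,600 units limit. So (e) is unavailable.
No exception is made out. Lars's landscaping firm falls within the general rule.

Yes — Lars's landscaping firm must maintain a written harassment policy.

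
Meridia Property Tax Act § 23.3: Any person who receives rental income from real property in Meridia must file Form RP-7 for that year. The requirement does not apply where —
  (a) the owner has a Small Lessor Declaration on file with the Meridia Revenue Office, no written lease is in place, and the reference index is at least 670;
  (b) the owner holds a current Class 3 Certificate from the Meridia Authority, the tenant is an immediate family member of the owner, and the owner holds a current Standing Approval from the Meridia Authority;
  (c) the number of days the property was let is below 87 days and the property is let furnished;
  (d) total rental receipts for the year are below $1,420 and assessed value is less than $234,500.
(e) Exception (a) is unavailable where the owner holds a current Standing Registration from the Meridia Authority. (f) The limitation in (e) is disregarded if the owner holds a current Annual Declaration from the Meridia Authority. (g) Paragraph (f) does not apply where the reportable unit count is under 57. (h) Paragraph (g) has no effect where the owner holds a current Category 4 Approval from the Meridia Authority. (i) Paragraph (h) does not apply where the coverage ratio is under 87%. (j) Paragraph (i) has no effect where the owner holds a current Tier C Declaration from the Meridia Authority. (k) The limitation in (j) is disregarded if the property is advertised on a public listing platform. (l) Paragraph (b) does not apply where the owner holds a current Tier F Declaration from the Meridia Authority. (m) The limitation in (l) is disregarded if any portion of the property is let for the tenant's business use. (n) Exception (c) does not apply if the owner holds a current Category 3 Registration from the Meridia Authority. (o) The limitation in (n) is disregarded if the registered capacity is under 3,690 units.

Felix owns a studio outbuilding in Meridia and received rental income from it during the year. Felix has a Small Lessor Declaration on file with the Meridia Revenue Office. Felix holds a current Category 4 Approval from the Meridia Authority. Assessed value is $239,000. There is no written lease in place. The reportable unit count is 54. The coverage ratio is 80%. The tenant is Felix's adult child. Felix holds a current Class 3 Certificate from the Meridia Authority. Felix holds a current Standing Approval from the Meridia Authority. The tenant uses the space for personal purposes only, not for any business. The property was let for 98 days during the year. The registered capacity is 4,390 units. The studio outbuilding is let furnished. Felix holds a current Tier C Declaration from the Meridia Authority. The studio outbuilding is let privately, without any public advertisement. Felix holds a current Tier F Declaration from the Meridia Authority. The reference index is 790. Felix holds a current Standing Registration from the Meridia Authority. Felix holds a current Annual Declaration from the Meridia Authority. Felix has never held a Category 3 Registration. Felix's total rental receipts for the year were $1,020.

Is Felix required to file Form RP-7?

Exception (a) is satisfied on its face — a Small Lessor Declaration is on file; there is no written lease; the reference index is 790, meeting the 670 threshold. Considering the limiting provisions: (e) operates (a current Standing Registration is held), but is overridden by (f): (f) operates against (e): a current Annual Declaration is held. (g) would limit (f) — the reportable unit count is 54, under the 57 limit — but (h) sets (g) aside: (h) operates against (g): a current Category 4 Approval is held. (i) applies (the coverage ratio is 80%, under the 87% limit), but is set aside by (j): (j) operates — a current Tier C Declaration is held. (k) is not engaged (the property is let privately without advertisement), so (j) stands. Exception (a) stands.
All of (b)'s requirements are met (a current Class 3 Certificate is held; the tenant is an immediate family member; a current Standing Approval is held). Turning to paragraphs (l)–(m): (l) applies — a current Tier F Declaration is held. (m), which would lift (l), is inapplicable — the space is used for personal purposes only. (b) is therefore removed.
Exception (c) does not apply: the number of days the property was let is 98 days, not below 87 days.
Exception (d) does not apply: assessed value is $239,000, not less than $234,500.

No — exception (a) applies; Felix is not required to file Form RP-7.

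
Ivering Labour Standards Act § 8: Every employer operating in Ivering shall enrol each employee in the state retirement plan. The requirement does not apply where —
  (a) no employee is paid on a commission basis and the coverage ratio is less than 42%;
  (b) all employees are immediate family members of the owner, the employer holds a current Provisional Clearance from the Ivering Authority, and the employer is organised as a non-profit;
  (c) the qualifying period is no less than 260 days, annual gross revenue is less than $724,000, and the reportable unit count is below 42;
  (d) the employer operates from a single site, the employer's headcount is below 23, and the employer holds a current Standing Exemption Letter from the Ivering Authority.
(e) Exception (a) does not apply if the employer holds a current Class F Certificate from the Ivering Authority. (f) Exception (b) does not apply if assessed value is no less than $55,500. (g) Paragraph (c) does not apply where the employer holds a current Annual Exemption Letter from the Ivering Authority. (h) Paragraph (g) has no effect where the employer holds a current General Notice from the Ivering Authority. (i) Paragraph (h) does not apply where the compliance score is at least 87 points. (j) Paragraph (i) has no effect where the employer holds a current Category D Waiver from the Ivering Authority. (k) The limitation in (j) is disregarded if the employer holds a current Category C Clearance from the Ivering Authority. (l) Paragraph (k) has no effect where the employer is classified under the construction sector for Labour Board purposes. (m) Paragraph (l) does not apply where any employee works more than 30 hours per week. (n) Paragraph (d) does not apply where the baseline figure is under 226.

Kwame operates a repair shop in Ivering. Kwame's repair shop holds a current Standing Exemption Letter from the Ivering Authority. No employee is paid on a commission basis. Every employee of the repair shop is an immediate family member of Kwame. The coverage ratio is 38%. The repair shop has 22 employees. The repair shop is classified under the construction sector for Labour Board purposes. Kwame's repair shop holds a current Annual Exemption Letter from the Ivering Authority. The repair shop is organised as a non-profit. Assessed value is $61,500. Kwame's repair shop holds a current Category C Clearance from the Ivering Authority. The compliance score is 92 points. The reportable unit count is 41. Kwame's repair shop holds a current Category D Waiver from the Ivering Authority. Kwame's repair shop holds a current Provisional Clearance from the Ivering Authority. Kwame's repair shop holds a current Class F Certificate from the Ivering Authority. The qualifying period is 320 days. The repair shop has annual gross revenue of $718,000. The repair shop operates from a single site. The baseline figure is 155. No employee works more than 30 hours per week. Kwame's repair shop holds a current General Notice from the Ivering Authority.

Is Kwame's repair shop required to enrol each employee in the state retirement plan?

No — exception (c) applies; Kwame's repair shop is not required to enrol each employee in the state retirement plan.

Exception (a): no employee is paid on commission; the coverage ratio is 38%, less than the 42% limit — every condition holds. But applying paragraph (e): (e) operates against (a): a current Class F Certificate is held. (a) is therefore removed.
Exception (b): every employee is an immediate family member; a current Provisional Clearance is held; the employer is a non-profit — every condition holds. However, paragraph (f) must be considered: (f) is engaged — assessed value is $61,500, meeting the $55,500 threshold. Exception (b) does not apply.
All of (c)'s requirements are met (the qualifying period is 320 days, meeting the 260 days threshold; annual gross revenue is $718,000, less than the $724,000 limit; the reportable unit count is 41, below the 42 limit). Under paragraphs (g)–(m): (g) would limit (c) — a current Annual Exemption Letter is held — but (h) sets (g) aside: (h) operates against (g): a current General Notice is held. (i) is engaged (the compliance score is 92 points, meeting the 87 points threshold), but is overridden by (j): (j) operates — a current Category D Waiver is held. (k) is engaged (a current Category C Clearance is held), but is displaced by (l): (l) applies — the repair shop is classified under the construction sector. (m), which would lift (l), is inapplicable — no employee exceeds 30 hours/week. (c) remains available.
Exception (d) is satisfied on its face — the employer operates from a single site; the employer's headcount is 22, below the 23 limit; a current Standing Exemption Letter is held. But: (n) is triggered — the baseline figure is 155, under the 226 limit. Exception (d) does not apply.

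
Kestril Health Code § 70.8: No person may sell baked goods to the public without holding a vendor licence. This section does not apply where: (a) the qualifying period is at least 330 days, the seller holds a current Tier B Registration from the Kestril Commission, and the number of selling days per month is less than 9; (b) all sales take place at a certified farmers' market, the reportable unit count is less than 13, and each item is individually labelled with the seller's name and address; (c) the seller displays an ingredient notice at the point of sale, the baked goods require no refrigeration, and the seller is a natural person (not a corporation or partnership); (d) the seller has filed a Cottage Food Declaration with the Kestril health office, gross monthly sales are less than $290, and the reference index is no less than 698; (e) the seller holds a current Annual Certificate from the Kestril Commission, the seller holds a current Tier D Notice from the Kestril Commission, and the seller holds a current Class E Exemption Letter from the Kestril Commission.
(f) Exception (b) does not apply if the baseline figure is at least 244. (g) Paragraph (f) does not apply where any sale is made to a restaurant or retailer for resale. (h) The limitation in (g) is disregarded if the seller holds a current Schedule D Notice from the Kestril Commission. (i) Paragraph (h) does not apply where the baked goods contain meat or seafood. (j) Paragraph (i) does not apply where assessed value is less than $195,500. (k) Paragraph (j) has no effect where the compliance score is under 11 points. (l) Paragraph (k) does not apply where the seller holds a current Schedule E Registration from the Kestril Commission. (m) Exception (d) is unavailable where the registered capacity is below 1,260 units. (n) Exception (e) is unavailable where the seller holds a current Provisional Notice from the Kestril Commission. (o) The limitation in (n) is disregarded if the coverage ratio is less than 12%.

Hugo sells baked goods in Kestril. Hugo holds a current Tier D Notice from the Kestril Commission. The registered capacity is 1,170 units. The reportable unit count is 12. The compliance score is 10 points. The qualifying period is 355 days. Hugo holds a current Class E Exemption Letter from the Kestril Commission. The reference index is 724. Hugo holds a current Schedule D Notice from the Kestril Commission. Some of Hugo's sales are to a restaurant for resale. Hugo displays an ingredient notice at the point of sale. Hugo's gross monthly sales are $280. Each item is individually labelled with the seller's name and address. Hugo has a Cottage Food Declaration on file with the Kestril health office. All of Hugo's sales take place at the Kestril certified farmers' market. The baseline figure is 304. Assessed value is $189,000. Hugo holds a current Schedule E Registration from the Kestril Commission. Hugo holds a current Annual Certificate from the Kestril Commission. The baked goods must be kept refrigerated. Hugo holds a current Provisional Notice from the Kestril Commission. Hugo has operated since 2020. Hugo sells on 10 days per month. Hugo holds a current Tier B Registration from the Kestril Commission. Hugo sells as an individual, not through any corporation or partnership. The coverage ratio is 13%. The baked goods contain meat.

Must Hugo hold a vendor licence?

Yes — Hugo must hold a vendor licence.

Exception (a) fails — the number of selling days per month is 10, not less than 9.
Exception (b): all sales are at a certified farmers' market; the reportable unit count is 12, less than the 13 limit; items are individually labelled — every condition holds. But applying paragraphs (f)–(l): (f) operates against (b): the baseline figure is 304, meeting the 244 threshold. (g) would limit (f) — some sales are to a restaurant for resale — but (h) sets (g) aside: (h) is engaged — a current Schedule D Notice is held. (i) is engaged (the baked goods contain meat), but yields to (j): (j) is triggered — assessed value is $189,000, less than the $195,500 limit. (k) would limit (j) — the compliance score is 10 points, under the 11 points limit — but (l) sets (k) aside: (l) is triggered — a current Schedule E Registration is held. (b) is therefore removed.
Exception (c) requires that the baked goods require no refrigeration; but the baked goods require refrigeration, so (c) is unavailable.
Exception (d) is satisfied on its face — a Cottage Food Declaration is on file; gross monthly sales are $280, less than the $290 limit; the reference index is 724, meeting the 698 threshold. However, paragraph (m) must be considered: (m) operates against (d): the registered capacity is 1,170 units, below the 1,260 units limit. So (d) is unavailable.
Exception (e)'s conditions are all satisfied: a current Annual Certificate is held; a current Tier D Notice is held; a current Class E Exemption Letter is held. But: (n) is engaged — a current Provisional Notice is held. (o), which would lift (n), is not triggered — the coverage ratio is 13%, not less than 12%. (e) is therefore removed.
No exception displaces § 70.8.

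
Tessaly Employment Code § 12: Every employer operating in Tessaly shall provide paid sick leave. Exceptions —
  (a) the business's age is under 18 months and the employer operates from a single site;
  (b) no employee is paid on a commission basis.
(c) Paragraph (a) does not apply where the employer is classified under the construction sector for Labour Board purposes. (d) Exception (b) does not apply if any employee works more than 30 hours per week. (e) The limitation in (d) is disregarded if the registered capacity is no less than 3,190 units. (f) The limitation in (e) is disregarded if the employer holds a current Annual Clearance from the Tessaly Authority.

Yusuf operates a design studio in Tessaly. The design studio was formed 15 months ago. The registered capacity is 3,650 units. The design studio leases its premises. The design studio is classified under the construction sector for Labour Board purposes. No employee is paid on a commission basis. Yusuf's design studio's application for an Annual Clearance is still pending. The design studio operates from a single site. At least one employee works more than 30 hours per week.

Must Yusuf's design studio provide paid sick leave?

Exception (a)'s conditions are all satisfied: the business's age is 15 months, under the 18 months limit; the employer operates from a single site. But: (c) is triggered — the design studio is classified under the construction sector. So (a) is unavailable.
All of (b)'s requirements are met (no employee is paid on commission). As to paragraphs (d)–(f): (d) would limit (b) — at least one employee exceeds 30 hours/week — but (e) sets (d) aside: (e) operates against (d): the registered capacity is 3,650 units, meeting the 3,190 units threshold. (f) is not engaged (the Annual Clearance is not current), so (e) stands. Exception (b) stands.

No — exception (b) applies; Yusuf's design studio is not required to provide paid sick leave.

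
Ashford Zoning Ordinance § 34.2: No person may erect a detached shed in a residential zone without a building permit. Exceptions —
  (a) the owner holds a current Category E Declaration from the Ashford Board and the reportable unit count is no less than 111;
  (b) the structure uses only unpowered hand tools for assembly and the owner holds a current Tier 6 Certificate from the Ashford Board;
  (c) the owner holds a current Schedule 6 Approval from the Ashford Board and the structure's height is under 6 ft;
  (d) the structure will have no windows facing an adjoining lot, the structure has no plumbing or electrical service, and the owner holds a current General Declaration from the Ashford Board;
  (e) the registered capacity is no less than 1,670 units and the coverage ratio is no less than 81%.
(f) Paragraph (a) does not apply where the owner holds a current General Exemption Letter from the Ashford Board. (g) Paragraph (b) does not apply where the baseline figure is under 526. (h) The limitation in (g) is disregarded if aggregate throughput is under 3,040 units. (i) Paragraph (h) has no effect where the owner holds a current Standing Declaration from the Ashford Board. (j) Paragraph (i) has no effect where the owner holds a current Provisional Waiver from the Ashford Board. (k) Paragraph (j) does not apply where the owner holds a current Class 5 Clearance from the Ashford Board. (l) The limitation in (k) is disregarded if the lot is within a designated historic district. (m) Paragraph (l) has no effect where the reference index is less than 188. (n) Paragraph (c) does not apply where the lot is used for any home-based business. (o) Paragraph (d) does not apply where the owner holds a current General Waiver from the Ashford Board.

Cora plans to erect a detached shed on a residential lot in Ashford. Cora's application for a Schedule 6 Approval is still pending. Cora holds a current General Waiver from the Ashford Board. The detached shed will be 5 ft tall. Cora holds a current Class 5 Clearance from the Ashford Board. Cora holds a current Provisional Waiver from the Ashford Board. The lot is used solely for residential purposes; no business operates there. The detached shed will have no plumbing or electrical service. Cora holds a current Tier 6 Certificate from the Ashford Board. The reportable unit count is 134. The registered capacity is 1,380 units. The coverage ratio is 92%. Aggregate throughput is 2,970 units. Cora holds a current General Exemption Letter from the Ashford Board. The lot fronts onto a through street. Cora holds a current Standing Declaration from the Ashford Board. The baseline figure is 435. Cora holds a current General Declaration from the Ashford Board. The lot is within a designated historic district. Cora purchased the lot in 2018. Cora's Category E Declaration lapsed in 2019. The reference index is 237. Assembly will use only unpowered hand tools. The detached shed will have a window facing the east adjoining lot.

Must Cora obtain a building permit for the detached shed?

Exception (a) does not apply: the Category E Declaration is not current.
Exception (b) is satisfied on its face — assembly uses only hand tools; a current Tier 6 Certificate is held. Considering the limiting provisions: (g) operates (the baseline figure is 435, under the 526 limit), but is set aside by (h): (h) operates against (g): aggregate throughput is 2,970 units, under the 3,040 units limit. (i) is engaged (a current Standing Declaration is held), but is set aside by (j): (j) is engaged — a current Provisional Waiver is held. (k) would limit (j) — a current Class 5 Clearance is held — but (l) sets (k) aside: (l) is engaged — the lot is in a historic district. (m), which would lift (l), is not triggered — the reference index is 237, not less than 188. Exception (b) stands.
Exception (c) requires that the owner holds a current Schedule 6 Approval from the Ashford Board; but no current Schedule 6 Approval is held, so (c) is unavailable.
Exception (d) requires that the structure will have no windows facing an adjoining lot; but a window faces an adjoining lot, so (d) is unavailable.
Exception (e) does not apply: the registered capacity is 1,380 units, short of 1,670 units.

No — exception (b) applies; Cora does not need a building permit.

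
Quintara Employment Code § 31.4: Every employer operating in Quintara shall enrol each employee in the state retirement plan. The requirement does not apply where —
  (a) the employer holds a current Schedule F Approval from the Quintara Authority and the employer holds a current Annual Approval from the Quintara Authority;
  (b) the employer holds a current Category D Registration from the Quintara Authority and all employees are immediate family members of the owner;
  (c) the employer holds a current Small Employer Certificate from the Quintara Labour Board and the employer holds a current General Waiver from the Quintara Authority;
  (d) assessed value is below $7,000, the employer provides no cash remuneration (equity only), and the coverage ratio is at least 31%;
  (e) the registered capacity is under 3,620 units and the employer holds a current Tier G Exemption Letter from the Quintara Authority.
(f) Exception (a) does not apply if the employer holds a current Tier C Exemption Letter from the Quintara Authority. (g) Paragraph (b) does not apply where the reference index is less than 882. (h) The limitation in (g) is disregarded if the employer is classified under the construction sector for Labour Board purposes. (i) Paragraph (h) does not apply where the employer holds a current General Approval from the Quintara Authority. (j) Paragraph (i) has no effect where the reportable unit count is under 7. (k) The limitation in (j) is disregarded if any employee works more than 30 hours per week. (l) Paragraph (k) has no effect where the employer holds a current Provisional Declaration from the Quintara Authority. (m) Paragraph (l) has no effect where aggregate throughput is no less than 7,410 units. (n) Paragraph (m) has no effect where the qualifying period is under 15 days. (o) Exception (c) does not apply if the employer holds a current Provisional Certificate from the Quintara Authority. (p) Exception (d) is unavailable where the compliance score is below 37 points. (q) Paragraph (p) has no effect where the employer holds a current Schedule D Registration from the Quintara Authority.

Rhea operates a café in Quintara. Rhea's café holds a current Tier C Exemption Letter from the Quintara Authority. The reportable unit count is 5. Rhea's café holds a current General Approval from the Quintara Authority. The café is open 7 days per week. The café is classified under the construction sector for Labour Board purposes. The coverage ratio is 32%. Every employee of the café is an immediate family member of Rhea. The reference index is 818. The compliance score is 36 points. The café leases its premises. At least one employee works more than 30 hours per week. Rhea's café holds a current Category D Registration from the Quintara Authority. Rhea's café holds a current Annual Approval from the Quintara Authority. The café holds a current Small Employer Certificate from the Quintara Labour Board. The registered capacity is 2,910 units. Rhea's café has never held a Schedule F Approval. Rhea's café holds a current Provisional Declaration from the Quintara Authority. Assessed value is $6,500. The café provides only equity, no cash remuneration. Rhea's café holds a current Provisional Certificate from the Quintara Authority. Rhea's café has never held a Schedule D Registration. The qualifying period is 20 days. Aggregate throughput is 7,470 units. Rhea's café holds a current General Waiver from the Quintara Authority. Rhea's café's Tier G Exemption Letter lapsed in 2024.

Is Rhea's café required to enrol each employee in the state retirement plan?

Exception (a) requires that the employer holds a current Schedule F Approval from the Quintara Authority; but there is no Schedule F Approval in force, so (a) is unavailable.
Exception (b): a current Category D Registration is held; every employee is an immediate family member — every condition holds. But applying paragraphs (g)–(n): (g) operates against (b): the reference index is 818, less than the 882 limit. (h) is triggered (the café is classified under the construction sector), but yields to (i): (i) applies — a current General Approval is held. (j) would limit (i) — the reportable unit count is 5, under the 7 limit — but (k) sets (j) aside: (k) operates against (j): at least one employee exceeds 30 hours/week. (l) operates (a current Provisional Declaration is held), but is set aside by (m): (m) operates — aggregate throughput is 7,470 units, meeting the 7,410 units threshold. (n), which would lift (m), is inapplicable — the qualifying period is 20 days, not under 15 days. Exception (b) does not apply.
Exception (c) is satisfied on its face — a current Small Employer Certificate is held; a current General Waiver is held. But applying paragraph (o): (o) is triggered — a current Provisional Certificate is held. So (c) is unavailable.
All of (d)'s requirements are met (assessed value is $6,500, below the $7,000 limit; remuneration is equity-only; the coverage ratio is 32%, meeting the 31% threshold). However, paragraphs (p)–(q) must be considered: (p) operates against (d): the compliance score is 36 points, below the 37 points limit. (q) is inapplicable (there is no Schedule D Registration in force), so (p) stands. Exception (d) does not apply.
Exception (e) requires that the employer holds a current Tier G Exemption Letter from the Quintara Authority; but there is no Tier G Exemption Letter in force, so (e) is unavailable.
None of the exceptions is available; § 31.4 applies in full.

Yes — Rhea's café must enrol each employee in the state retirement plan.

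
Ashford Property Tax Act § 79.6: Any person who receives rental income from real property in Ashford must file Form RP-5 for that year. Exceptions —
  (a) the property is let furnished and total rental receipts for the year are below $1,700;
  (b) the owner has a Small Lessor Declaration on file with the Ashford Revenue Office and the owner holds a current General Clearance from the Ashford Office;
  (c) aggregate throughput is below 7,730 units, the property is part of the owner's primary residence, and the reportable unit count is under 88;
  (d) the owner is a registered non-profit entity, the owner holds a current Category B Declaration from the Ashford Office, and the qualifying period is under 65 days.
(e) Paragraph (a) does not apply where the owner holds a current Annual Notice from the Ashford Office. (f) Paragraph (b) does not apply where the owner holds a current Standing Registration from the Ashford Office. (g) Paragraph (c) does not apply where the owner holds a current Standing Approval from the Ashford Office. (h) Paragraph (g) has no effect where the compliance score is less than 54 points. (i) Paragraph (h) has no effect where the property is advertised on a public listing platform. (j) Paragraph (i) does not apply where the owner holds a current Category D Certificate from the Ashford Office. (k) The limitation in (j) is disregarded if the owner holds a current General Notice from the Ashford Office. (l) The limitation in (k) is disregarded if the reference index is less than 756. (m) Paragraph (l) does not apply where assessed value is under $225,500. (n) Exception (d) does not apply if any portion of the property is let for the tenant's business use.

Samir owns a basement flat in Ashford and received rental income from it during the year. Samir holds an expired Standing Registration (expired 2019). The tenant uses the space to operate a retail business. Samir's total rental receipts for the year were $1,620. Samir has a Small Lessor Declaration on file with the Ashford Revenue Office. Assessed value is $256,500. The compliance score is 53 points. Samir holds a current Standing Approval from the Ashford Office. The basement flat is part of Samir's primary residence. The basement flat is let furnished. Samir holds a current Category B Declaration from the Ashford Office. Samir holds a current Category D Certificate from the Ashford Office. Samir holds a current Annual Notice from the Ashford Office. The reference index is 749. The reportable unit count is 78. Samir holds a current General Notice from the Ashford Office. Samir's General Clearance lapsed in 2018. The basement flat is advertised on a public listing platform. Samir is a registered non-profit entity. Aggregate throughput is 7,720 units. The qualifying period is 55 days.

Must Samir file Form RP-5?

No — exception (c) applies; Samir is not required to file Form RP-5.

Exception (a)'s conditions are all satisfied: the property is let furnished; total rental receipts for the year are $1,620, below the $1,700 limit. But applying paragraph (e): (e) is triggered — a current Annual Notice is held. (a) is therefore removed.
Exception (b) requires that the owner holds a current General Clearance from the Ashford Office; but there is no General Clearance in force, so (b) is unavailable.
Exception (c): aggregate throughput is 7,720 units, below the 7,730 units limit; the basement flat is part of the primary residence; the reportable unit count is 78, under the 88 limit — every condition holds. Considering the limiting provisions: (g) applies (a current Standing Approval is held), but is set aside by (h): (h) is triggered — the compliance score is 53 points, less than the 54 points limit. (i) would limit (h) — the property is publicly advertised — but (j) sets (i) aside: (j) is engaged — a current Category D Certificate is held. (k) would limit (j) — a current General Notice is held — but (l) sets (k) aside: (l) applies — the reference index is 749, less than the 756 limit. (m) is not engaged (assessed value is $256,500, not under $225,500), so (l) stands. Exception (c) stands.
Exception (d)'s conditions are all satisfied: Samir is a registered non-profit; a current Category B Declaration is held; the qualifying period is 55 days, under the 65 days limit. Turning to paragraph (n): (n) operates against (d): the space is let for business use. Exception (d) does not apply.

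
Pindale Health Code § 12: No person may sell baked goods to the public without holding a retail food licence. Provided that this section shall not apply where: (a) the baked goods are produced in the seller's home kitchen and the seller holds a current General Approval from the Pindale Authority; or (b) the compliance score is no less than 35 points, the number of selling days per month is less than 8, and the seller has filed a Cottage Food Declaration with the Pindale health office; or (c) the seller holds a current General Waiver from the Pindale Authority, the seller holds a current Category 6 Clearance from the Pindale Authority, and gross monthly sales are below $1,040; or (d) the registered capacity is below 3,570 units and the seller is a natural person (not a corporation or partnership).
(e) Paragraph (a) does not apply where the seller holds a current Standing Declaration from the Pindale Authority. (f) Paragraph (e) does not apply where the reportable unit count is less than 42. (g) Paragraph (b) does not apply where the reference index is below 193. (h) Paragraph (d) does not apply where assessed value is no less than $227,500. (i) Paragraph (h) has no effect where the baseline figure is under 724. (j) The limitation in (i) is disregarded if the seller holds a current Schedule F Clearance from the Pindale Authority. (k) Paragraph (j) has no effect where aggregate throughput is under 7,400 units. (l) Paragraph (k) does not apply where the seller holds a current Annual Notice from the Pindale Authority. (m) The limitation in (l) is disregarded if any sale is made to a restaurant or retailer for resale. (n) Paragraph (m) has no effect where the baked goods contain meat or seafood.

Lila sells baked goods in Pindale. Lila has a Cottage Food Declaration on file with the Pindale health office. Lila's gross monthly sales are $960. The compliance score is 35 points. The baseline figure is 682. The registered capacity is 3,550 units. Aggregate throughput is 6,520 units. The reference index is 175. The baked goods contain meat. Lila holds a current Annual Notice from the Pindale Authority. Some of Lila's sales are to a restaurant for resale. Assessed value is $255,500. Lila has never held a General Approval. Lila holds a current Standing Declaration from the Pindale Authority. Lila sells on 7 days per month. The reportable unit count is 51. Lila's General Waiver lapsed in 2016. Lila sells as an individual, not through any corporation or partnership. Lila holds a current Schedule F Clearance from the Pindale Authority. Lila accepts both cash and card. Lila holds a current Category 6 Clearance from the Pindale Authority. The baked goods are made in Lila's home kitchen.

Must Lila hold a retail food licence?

Yes — Lila must hold a retail food licence.

Exception (a) requires that the seller holds a current General Approval from the Pindale Authority; but no current General Approval is held, so (a) is unavailable.
Exception (b) is satisfied on its face — the compliance score is 35 points, meeting the 35 points threshold; the number of selling days per month is 7, less than the 8 limit; a Cottage Food Declaration is on file. But: (g) operates against (b): the reference index is 175, below the 193 limit. Exception (b) does not apply.
Exception (c) fails — there is no General Waiver in force.
Exception (d)'s conditions are all satisfied: the registered capacity is 3,550 units, below the 3,570 units limit; the seller is a natural person. But applying paragraphs (h)–(n): (h) operates against (d): assessed value is $255,500, meeting the $227,500 threshold. (i) would limit (h) — the baseline figure is 682, under the 724 limit — but (j) sets (i) aside: (j) operates against (i): a current Schedule F Clearance is held. (k) is triggered (aggregate throughput is 6,520 units, under the 7,400 units limit), but yields to (l): (l) operates against (k): a current Annual Notice is held. (m) is triggered (some sales are to a restaurant for resale), but is overridden by (n): (n) is triggered — the baked goods contain meat. So (d) is unavailable.
Every exception is unavailable, so the rule governs.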